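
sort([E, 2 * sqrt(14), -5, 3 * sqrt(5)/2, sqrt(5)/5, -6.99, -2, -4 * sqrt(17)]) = [-4 * sqrt(17), -6.99, -5, -2, sqrt(5)/5, E, 3 * sqrt(5)/2, 2 * sqrt(14)]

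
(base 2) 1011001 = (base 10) 89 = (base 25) 3e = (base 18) 4h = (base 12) 75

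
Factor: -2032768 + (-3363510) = -1*2^1*163^1*16553^1 = -5396278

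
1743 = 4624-2881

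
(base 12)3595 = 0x1781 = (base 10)6017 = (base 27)86n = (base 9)8225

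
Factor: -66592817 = -1*71^1*937927^1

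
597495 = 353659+243836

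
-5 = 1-6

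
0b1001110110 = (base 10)630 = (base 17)231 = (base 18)1h0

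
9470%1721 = 865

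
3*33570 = 100710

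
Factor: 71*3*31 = 3^1*31^1*71^1 = 6603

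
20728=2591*8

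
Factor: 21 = 3^1*7^1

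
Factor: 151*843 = 3^1*151^1*281^1 = 127293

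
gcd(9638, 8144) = 2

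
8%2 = 0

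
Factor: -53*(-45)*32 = 2^5*3^2*5^1*53^1 = 76320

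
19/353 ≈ 0.0538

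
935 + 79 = 1014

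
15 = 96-81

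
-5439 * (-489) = 2659671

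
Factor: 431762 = 2^1*59^1*3659^1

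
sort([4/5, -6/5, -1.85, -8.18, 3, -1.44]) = [-8.18, -1.85, -1.44, -6/5, 4/5, 3]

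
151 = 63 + 88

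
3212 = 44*73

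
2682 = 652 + 2030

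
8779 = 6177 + 2602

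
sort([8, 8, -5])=[-5, 8, 8]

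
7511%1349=766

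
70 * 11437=800590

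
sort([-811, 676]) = [-811, 676]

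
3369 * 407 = 1371183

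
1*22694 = 22694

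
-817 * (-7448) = 6085016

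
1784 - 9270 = -7486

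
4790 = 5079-289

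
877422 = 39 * 22498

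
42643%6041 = 356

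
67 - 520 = -453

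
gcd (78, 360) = 6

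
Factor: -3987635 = -1 * 5^1 * 601^1 * 1327^1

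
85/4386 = 5/258 ≈ 0.0194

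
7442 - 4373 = 3069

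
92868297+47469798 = 140338095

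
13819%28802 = 13819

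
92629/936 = 98 + 901/936 ≈ 98.96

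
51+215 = 266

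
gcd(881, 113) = 1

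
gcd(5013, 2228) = 557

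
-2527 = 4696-7223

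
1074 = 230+844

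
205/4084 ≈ 0.0502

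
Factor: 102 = 2^1 * 3^1 * 17^1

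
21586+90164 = 111750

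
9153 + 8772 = 17925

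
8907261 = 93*95777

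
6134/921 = 6 + 608/921 ≈ 6.66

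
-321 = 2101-2422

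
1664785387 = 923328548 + 741456839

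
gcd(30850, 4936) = 1234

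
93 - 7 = 86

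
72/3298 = 36/1649 ≈ 0.0218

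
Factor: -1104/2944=-1*2^(-3)*3^1=-3/8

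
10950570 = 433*25290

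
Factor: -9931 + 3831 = -1*2^2*5^2*61^1 = -6100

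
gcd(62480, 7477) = 1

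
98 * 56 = 5488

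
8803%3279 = 2245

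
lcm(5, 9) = 45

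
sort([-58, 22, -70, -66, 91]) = [-70, -66, -58, 22, 91]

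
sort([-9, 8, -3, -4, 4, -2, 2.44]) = [-9, -4, -3, -2, 2.44, 4, 8]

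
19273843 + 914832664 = 934106507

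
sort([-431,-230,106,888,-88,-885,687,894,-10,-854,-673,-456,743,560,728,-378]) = [-885,-854,-673,-456,-431,-378,-230,-88,-10,106,560,687,728,743,888,894]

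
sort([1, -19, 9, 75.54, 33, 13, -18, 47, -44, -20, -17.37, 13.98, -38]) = [-44, -38, -20, -19, -18, -17.37, 1, 9, 13, 13.98, 33, 47, 75.54]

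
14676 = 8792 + 5884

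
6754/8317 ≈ 0.812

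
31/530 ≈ 0.0585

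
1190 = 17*70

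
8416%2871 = 2674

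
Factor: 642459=3^1*23^1*9311^1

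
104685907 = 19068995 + 85616912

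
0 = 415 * 0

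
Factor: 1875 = 3^1*5^4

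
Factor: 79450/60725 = 2^1*227^1*347^(-1) = 454/347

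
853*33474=28553322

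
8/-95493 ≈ -0.0000838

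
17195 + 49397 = 66592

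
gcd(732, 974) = 2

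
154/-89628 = -1/582 ≈ -0.00172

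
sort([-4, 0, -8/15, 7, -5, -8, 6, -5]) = [-8, -5, -5, -4, -8/15, 0, 6, 7]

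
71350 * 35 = 2497250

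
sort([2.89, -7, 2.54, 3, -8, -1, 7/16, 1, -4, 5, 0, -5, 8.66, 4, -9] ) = [-9, -8, -7, -5, -4, -1, 0, 7/16, 1, 2.54, 2.89, 3, 4, 5, 8.66] 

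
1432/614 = 716/307 ≈ 2.33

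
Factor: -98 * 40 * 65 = -1 * 2^4 * 5^2 * 7^2 * 13^1 = -254800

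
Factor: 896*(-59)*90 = -1*2^8*3^2*5^1*7^1*59^1 = -4757760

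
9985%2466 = 121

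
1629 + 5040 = 6669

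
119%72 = 47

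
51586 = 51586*1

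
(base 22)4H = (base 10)105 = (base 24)49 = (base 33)36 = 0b1101001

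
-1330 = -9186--7856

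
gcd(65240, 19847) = 1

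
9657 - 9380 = 277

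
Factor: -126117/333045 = -1 * 3^3 * 5^(-1) * 173^1 * 2467^(-1) = -4671/12335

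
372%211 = 161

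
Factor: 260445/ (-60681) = -1*5^1*97^1*113^ (-1) = -485/113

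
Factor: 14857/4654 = 2^(-1)*13^(-1)*83^1 = 83/26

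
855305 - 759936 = 95369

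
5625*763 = 4291875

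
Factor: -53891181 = -1 * 3^2 * 277^1 * 21617^1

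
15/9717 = 5/3239 ≈ 0.00154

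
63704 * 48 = 3057792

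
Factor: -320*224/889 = -1*2^11*5^1*127^(-1) = -10240/127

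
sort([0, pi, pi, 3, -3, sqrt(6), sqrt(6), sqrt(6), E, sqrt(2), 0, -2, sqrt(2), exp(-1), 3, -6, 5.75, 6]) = [-6, -3, -2, 0, 0, exp(-1), sqrt(2), sqrt(2), sqrt(6), sqrt(6), sqrt(6), E, 3, 3, pi, pi, 5.75, 6]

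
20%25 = 20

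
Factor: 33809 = 33809^1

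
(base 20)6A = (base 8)202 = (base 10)130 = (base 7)244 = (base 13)A0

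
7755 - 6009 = 1746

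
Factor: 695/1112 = 2^(-3)*5^1 = 5/8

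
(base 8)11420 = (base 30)5ck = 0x1310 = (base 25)7k5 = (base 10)4880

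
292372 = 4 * 73093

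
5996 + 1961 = 7957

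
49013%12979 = 10076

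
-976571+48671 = -927900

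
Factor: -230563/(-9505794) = 2^(-1)*3^(-1)*29^(-1)*54631^(-1)*230563^1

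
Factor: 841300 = 2^2 * 5^2 * 47^1 * 179^1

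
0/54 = 0 = 0.00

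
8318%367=244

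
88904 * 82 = 7290128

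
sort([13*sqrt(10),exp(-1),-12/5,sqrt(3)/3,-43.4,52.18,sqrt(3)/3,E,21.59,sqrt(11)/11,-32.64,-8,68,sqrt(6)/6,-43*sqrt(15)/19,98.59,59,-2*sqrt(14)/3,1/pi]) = [-43.4,-32.64,-43*sqrt(15)/19,-8,-2*sqrt(14)/3,-12/5,sqrt(11)/11,1/pi,exp(-1),sqrt(6)/6,sqrt(3)/3,sqrt(3)/3,E,21.59,13*sqrt(10),52.18,59,68,98.59]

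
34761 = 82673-47912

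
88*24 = 2112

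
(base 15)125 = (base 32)84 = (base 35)7f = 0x104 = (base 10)260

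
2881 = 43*67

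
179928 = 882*204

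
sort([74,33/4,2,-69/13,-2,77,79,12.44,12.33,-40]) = [-40,-69/13,-2,2,33/4,12.33,12.44,74,77,79]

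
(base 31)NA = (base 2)1011010011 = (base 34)L9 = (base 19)201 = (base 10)723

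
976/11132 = 244/2783 ≈ 0.0877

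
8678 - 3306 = 5372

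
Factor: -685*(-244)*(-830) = -1*2^3*5^2*61^1*83^1*137^1 = -138726200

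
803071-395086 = 407985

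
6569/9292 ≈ 0.707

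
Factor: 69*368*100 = 2^6*3^1*5^2*23^2 = 2539200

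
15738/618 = 25 + 48/103 ≈ 25.47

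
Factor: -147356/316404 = -1 * 3^(-2) * 47^(-1) * 197^1 = -197/423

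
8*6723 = 53784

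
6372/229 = 27 + 189/229 ≈ 27.83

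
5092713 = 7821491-2728778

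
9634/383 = 25 + 59/383 ≈ 25.15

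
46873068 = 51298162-4425094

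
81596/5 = 16319 + 1/5 = 16319.20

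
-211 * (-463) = 97693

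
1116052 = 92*12131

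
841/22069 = 29/761 ≈ 0.0381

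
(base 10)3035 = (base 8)5733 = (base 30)3b5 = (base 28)3ob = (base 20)7bf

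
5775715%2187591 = 1400533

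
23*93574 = 2152202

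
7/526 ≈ 0.0133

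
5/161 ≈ 0.0311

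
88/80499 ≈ 0.00109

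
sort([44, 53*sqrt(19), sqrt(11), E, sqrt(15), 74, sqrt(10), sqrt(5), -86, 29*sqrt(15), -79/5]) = [-86, -79/5, sqrt(5), E, sqrt(10), sqrt(11), sqrt(15), 44, 74, 29*sqrt(15), 53*sqrt(19)]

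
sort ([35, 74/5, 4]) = [4, 74/5, 35]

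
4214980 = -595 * (-7084)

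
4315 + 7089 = 11404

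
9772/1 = 9772 = 9772.00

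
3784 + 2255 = 6039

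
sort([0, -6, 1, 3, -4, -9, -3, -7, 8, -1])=[-9, -7, -6, -4, -3, -1, 0, 1, 3, 8]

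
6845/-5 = -1369 = -1369.00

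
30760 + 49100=79860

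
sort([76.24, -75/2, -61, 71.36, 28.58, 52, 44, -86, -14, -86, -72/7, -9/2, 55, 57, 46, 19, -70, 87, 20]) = [-86, -86, -70, -61, -75/2, -14, -72/7, -9/2, 19, 20, 28.58, 44, 46, 52, 55, 57, 71.36, 76.24, 87]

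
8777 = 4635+4142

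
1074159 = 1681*639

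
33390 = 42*795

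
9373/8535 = 1+838/8535≈1.10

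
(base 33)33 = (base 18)5c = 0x66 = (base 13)7b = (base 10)102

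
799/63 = 12 + 43/63 ≈ 12.68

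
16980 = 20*849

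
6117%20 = 17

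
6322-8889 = -2567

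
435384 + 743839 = 1179223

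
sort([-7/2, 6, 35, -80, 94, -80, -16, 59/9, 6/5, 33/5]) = [-80, -80, -16, -7/2, 6/5, 6, 59/9, 33/5, 35, 94]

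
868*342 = 296856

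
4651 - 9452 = -4801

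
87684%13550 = 6384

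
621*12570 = 7805970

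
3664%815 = 404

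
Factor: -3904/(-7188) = 2^4 * 3^(-1) * 61^1 * 599^(-1) = 976/1797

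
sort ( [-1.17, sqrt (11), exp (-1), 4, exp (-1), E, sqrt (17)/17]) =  [-1.17, sqrt (17)/17, exp (-1), exp (-1), E, sqrt (11), 4]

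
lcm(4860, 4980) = 403380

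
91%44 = 3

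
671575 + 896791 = 1568366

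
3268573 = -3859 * (-847)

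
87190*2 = 174380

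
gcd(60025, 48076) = 7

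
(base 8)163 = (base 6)311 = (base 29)3s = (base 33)3g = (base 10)115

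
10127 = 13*779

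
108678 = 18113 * 6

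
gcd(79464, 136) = 8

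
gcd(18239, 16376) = 23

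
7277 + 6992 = 14269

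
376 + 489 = 865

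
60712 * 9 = 546408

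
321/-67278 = -107/22426 ≈ -0.00477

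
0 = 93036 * 0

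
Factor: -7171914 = -1*2^1*3^1*367^1*3257^1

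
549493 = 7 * 78499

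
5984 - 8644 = -2660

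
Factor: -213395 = -1 * 5^1 * 7^2 * 13^1 * 67^1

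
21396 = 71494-50098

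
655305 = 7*93615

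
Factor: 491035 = 5^1 * 98207^1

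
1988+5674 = 7662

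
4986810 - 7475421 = -2488611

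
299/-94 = -3 - 17/94≈-3.18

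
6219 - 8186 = -1967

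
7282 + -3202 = 4080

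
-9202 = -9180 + -22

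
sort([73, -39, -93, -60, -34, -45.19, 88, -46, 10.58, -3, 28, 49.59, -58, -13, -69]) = [-93, -69, -60, -58, -46, -45.19, -39, -34, -13, -3, 10.58, 28, 49.59, 73, 88]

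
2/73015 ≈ 0.0000274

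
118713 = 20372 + 98341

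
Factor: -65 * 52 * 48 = -1 * 2^6 * 3^1 * 5^1 * 13^2 = -162240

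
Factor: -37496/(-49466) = 2^2 * 43^1 * 109^1 * 24733^(-1) = 18748/24733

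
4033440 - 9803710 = -5770270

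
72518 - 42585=29933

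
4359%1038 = 207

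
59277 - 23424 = 35853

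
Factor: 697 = 17^1*41^1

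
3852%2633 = 1219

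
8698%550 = 448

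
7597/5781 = 1 + 1816/5781 ≈ 1.31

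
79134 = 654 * 121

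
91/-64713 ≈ -0.00141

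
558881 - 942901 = -384020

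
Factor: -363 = -1 * 3^1 * 11^2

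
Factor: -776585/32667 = -1 * 3^(-1) * 5^1 * 10889^(-1) * 155317^1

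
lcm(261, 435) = 1305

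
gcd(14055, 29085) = 15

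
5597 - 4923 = 674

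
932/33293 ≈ 0.0280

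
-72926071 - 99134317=-172060388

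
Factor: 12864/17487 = 2^6*3^(-1)*29^(-1) = 64/87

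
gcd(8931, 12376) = 13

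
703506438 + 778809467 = 1482315905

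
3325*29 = 96425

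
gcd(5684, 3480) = 116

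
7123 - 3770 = 3353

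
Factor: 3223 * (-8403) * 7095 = -1 * 3^2 * 5^1 * 11^2 * 43^1 * 293^1 * 2801^1 = -192152955555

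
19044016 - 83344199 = -64300183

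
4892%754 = 368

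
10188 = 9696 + 492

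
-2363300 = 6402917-8766217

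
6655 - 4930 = 1725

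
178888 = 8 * 22361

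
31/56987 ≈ 0.000544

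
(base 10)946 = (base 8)1662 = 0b1110110010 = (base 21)231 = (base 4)32302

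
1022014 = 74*13811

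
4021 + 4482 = 8503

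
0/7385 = 0 = 0.00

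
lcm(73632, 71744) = 2798016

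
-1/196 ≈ -0.00510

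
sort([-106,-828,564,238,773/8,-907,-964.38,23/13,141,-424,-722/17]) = [-964.38,-907,-828,-424,-106,-722/17,23/13,773/8,141,238,564]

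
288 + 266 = 554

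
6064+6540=12604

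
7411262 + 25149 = 7436411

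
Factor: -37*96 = -1*2^5*3^1*37^1 = -3552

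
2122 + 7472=9594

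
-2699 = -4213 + 1514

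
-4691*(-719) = 3372829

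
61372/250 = 245 + 61/125 ≈ 245.49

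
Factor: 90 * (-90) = -1 * 2^2 * 3^4 * 5^2 = -8100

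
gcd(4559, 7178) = 97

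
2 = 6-4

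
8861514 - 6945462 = 1916052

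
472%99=76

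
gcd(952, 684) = 4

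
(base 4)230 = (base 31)1d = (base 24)1k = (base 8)54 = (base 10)44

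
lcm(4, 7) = 28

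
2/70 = 1/35 ≈ 0.0286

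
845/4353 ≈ 0.194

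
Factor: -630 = -1 * 2^1 * 3^2 * 5^1 * 7^1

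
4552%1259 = 775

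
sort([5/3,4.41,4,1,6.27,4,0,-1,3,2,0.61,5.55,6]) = [-1,0,0.61,1,5/3,2,3,4,4,4.41,5.55,6,6.27]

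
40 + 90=130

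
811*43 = 34873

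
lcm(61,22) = 1342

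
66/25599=22/8533 ≈ 0.00258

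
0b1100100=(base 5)400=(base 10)100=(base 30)3a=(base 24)44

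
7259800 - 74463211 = -67203411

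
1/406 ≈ 0.00246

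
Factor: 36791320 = 2^3*5^1*37^1*24859^1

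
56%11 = 1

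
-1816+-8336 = -10152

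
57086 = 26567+30519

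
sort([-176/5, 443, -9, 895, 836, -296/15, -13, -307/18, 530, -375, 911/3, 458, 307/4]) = [-375, -176/5, -296/15, -307/18, -13, -9, 307/4, 911/3, 443, 458, 530, 836, 895]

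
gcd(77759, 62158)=1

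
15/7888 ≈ 0.00190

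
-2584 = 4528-7112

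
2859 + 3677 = 6536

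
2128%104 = 48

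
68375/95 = 13675/19 ≈ 719.74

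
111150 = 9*12350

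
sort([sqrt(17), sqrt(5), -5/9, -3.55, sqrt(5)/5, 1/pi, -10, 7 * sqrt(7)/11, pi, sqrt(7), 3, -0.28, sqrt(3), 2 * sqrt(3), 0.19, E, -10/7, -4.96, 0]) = [-10, -4.96, -3.55, -10/7, -5/9, -0.28, 0, 0.19, 1/pi, sqrt(5)/5, 7 * sqrt(7)/11, sqrt(3), sqrt(5), sqrt(7), E, 3, pi, 2 * sqrt(3), sqrt(17)]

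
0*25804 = 0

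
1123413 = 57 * 19709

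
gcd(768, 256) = 256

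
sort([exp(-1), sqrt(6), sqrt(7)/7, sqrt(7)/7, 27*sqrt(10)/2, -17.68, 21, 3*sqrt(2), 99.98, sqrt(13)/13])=[-17.68, sqrt(13)/13, exp(-1), sqrt(7)/7, sqrt(7)/7, sqrt(6), 3*sqrt(2), 21, 27*sqrt(10)/2, 99.98]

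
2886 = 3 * 962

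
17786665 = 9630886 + 8155779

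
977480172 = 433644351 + 543835821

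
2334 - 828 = 1506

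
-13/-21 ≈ 0.619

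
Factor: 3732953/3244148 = 2^(-2) * 7^1 * 197^1 * 2707^1 * 811037^(-1)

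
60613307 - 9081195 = 51532112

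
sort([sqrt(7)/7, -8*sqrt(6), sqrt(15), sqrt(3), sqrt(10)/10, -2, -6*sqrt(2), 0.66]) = [-8*sqrt(6), -6*sqrt(2), -2, sqrt(10)/10, sqrt(7)/7, 0.66, sqrt(3), sqrt(15)]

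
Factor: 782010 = 2^1 * 3^2 * 5^1 * 8689^1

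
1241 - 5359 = -4118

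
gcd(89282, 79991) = 1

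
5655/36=1885/12 ≈ 157.08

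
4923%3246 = 1677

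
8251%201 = 10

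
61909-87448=-25539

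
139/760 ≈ 0.183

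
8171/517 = 15 + 416/517 ≈ 15.80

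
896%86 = 36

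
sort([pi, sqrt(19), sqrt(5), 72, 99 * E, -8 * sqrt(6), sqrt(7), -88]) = [-88, -8 * sqrt(6), sqrt(5), sqrt(7), pi, sqrt(19), 72, 99 * E]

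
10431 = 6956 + 3475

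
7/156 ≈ 0.0449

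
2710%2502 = 208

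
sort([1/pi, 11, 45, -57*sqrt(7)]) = [-57*sqrt(7), 1/pi, 11, 45]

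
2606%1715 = 891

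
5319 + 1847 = 7166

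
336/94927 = 48/13561 ≈ 0.00354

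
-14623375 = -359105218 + 344481843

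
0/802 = 0 = 0.00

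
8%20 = 8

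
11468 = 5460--6008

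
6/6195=2/2065 ≈ 0.000969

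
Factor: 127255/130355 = 29^ (-2)*821^1 = 821/841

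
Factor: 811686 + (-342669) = 3^3 * 29^1 * 599^1 = 469017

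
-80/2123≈-0.0377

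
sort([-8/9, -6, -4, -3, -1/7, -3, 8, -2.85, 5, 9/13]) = [-6, -4, -3, -3, -2.85, -8/9, -1/7, 9/13, 5, 8]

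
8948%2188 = 196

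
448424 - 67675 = 380749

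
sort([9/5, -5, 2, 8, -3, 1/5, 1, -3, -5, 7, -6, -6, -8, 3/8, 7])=[-8, -6, -6, -5, -5, -3, -3, 1/5, 3/8, 1, 9/5, 2, 7, 7, 8]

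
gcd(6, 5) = 1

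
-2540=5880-8420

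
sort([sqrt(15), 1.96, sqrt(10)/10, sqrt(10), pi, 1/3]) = [sqrt(10)/10, 1/3, 1.96, pi, sqrt(10), sqrt(15)]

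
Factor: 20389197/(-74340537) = -1*167^1*40697^1*24780179^(-1) = -6796399/24780179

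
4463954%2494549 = 1969405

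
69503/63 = 1103 + 2/9 ≈ 1103.22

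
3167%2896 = 271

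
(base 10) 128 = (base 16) 80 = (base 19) 6e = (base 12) a8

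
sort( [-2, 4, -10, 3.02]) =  [-10, -2, 3.02, 4]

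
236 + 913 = 1149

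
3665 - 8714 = -5049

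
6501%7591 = 6501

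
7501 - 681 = 6820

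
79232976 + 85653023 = 164885999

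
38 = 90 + -52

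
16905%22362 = 16905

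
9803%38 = 37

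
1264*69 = 87216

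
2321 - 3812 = -1491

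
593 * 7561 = 4483673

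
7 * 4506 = 31542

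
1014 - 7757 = -6743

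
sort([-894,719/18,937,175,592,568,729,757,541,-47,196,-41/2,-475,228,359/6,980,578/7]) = [-894,-475,-47,-41/2,719/18,359/6,578/7,175,196,228,541,568,592,729,757,937,980]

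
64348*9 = 579132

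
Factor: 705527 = 19^1 * 71^1 * 523^1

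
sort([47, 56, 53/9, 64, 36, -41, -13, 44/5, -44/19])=[-41, -13, -44/19, 53/9, 44/5, 36, 47, 56, 64]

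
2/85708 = 1/42854 ≈ 0.0000233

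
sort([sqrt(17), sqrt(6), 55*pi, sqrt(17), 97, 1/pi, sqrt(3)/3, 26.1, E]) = [1/pi, sqrt(3)/3, sqrt(6), E, sqrt(17), sqrt(17), 26.1, 97, 55*pi]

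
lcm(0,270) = 0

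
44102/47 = 938 + 16/47≈938.34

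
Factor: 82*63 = 2^1*3^2*7^1*41^1 = 5166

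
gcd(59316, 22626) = 6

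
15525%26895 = 15525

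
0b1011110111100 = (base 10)6076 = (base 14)2300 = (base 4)1132330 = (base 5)143301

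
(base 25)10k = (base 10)645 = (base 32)k5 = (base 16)285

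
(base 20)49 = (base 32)2p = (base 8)131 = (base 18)4h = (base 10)89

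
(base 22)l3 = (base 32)eh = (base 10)465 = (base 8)721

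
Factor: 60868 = 2^2 * 15217^1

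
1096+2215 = 3311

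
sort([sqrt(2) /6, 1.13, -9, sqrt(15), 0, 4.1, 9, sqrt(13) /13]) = [-9, 0, sqrt(2) /6, sqrt(13) /13, 1.13, sqrt(15), 4.1, 9]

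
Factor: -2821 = -1 * 7^1 * 13^1 * 31^1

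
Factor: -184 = -1*2^3*23^1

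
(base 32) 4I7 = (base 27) 6B8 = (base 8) 11107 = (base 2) 1001001000111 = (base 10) 4679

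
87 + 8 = 95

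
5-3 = 2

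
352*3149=1108448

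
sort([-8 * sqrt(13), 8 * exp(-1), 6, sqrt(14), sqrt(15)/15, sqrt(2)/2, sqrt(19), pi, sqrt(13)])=[-8 * sqrt(13), sqrt(15)/15, sqrt(2)/2, 8 * exp(-1), pi, sqrt(13), sqrt(14), sqrt(19), 6]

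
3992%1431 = 1130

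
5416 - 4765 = 651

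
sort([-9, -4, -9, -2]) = [-9, -9, -4, -2]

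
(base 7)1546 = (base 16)26e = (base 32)je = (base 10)622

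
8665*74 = 641210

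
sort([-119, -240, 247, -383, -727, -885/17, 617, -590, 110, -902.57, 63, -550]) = [-902.57, -727, -590, -550, -383, -240, -119, -885/17, 63, 110, 247, 617]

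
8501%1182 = 227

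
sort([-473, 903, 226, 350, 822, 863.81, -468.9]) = [-473, -468.9, 226, 350, 822, 863.81, 903]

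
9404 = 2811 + 6593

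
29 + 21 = 50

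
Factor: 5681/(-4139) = -1*13^1*19^1*23^1*4139^(-1)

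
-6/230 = -3/115≈-0.0261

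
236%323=236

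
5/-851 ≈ -0.00588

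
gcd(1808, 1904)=16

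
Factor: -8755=-1 * 5^1 * 17^1 * 103^1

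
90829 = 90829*1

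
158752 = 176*902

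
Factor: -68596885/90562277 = -1 * 5^1 * 7^1 * 13^(-1) * 79^1 * 24809^1 * 6966329^(-1)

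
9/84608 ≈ 0.000106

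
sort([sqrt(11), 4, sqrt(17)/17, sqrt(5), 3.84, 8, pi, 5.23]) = [sqrt(17)/17, sqrt(5), pi, sqrt(11), 3.84, 4, 5.23, 8]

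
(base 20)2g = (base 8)70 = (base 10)56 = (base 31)1p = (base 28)20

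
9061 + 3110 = 12171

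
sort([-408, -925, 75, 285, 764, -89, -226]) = [-925, -408, -226, -89, 75, 285, 764]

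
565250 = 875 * 646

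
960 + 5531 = 6491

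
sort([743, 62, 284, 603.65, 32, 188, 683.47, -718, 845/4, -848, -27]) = [-848, -718, -27, 32, 62, 188, 845/4, 284, 603.65, 683.47, 743]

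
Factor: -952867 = -1*17^1*23^1*2437^1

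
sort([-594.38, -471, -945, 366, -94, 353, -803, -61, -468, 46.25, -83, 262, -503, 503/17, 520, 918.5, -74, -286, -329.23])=[-945, -803, -594.38, -503, -471, -468, -329.23, -286, -94, -83, -74, -61, 503/17, 46.25, 262, 353, 366, 520, 918.5]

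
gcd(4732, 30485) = 91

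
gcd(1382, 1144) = 2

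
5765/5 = 1153 = 1153.00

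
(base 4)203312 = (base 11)17a6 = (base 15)a2e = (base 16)8f6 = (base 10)2294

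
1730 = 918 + 812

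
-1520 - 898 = -2418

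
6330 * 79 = 500070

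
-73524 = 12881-86405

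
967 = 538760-537793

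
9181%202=91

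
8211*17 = 139587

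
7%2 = 1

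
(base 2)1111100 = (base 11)103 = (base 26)4k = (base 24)54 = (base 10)124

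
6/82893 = 2/27631 ≈ 0.0000724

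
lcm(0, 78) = 0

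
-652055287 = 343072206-995127493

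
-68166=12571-80737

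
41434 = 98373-56939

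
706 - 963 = -257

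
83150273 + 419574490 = 502724763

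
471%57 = 15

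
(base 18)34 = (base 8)72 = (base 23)2c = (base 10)58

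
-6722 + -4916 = -11638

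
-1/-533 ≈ 0.00188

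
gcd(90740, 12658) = 2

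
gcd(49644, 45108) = 252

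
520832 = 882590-361758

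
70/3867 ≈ 0.0181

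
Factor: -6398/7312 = -1 * 2^ (-3) * 7^1 = -7/8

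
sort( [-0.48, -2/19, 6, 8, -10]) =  [-10, -0.48, -2/19, 6, 8]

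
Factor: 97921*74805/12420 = 2^(-2)*3^(-2)*23^(-1)*181^1*541^1*4987^1 = 488332027/828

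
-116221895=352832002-469053897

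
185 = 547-362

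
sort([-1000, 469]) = [-1000, 469]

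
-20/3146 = -10/1573 ≈ -0.00636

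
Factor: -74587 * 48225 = -1 * 3^1 * 5^2 * 643^1 * 74587^1 = -3596958075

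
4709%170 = 119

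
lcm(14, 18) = 126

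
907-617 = 290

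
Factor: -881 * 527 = -1 * 17^1 * 31^1 * 881^1 = -464287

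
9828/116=2457/29 ≈ 84.72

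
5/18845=1/3769 ≈ 0.000265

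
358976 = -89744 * (-4)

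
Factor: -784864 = -1*2^5*24527^1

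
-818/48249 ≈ -0.0170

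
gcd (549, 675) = 9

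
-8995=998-9993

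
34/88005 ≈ 0.000386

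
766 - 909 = -143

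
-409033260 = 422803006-831836266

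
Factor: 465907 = 13^1*35839^1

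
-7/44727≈-0.000157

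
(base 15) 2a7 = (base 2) 1001011111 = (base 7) 1525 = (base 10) 607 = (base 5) 4412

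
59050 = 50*1181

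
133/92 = 1 + 41/92 ≈ 1.45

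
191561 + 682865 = 874426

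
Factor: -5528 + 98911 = 93383^1 = 93383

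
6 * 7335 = 44010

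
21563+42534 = 64097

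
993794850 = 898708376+95086474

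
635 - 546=89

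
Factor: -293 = -1 * 293^1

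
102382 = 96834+5548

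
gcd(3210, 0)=3210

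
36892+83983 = 120875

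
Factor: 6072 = 2^3 * 3^1 * 11^1 * 23^1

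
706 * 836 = 590216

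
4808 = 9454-4646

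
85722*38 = 3257436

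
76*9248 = 702848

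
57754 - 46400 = 11354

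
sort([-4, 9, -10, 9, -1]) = [-10, -4, -1, 9, 9]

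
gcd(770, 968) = 22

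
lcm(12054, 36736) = 771456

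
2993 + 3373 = 6366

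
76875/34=2261 + 1/34 ≈ 2261.03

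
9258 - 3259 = 5999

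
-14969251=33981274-48950525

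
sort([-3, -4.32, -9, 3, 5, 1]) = [-9, -4.32, -3, 1, 3, 5]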